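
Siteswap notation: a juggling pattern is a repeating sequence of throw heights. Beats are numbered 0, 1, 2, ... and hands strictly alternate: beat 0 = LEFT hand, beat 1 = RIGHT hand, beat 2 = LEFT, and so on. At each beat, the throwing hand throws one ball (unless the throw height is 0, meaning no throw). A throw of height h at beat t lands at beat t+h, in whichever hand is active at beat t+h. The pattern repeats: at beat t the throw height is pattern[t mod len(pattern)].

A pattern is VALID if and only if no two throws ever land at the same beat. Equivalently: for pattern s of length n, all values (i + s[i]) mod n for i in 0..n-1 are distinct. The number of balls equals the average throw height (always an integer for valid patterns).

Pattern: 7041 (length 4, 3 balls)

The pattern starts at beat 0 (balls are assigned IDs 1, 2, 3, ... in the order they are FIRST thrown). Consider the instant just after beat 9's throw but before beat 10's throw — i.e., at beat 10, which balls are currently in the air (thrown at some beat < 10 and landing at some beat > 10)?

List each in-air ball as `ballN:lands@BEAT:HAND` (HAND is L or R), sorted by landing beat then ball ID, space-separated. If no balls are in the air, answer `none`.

Beat 0 (L): throw ball1 h=7 -> lands@7:R; in-air after throw: [b1@7:R]
Beat 2 (L): throw ball2 h=4 -> lands@6:L; in-air after throw: [b2@6:L b1@7:R]
Beat 3 (R): throw ball3 h=1 -> lands@4:L; in-air after throw: [b3@4:L b2@6:L b1@7:R]
Beat 4 (L): throw ball3 h=7 -> lands@11:R; in-air after throw: [b2@6:L b1@7:R b3@11:R]
Beat 6 (L): throw ball2 h=4 -> lands@10:L; in-air after throw: [b1@7:R b2@10:L b3@11:R]
Beat 7 (R): throw ball1 h=1 -> lands@8:L; in-air after throw: [b1@8:L b2@10:L b3@11:R]
Beat 8 (L): throw ball1 h=7 -> lands@15:R; in-air after throw: [b2@10:L b3@11:R b1@15:R]
Beat 10 (L): throw ball2 h=4 -> lands@14:L; in-air after throw: [b3@11:R b2@14:L b1@15:R]

Answer: ball3:lands@11:R ball1:lands@15:R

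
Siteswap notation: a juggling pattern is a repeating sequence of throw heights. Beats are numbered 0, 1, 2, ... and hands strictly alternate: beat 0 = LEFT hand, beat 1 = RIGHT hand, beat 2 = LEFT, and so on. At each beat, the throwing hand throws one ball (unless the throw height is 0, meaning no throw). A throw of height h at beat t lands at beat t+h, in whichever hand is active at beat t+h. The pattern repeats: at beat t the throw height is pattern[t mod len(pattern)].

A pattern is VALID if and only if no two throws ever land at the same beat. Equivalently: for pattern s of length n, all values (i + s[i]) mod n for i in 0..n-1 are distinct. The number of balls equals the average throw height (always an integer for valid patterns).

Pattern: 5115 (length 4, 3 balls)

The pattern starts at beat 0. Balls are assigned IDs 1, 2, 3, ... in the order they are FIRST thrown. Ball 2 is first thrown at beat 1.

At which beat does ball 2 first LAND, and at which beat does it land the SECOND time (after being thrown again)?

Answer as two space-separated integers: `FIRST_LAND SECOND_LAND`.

Beat 0 (L): throw ball1 h=5 -> lands@5:R; in-air after throw: [b1@5:R]
Beat 1 (R): throw ball2 h=1 -> lands@2:L; in-air after throw: [b2@2:L b1@5:R]
Beat 2 (L): throw ball2 h=1 -> lands@3:R; in-air after throw: [b2@3:R b1@5:R]
Beat 3 (R): throw ball2 h=5 -> lands@8:L; in-air after throw: [b1@5:R b2@8:L]
Ball 2: thrown@1 h=1 -> first land @2; rethrown@2 h=1 -> second land @3

Answer: 2 3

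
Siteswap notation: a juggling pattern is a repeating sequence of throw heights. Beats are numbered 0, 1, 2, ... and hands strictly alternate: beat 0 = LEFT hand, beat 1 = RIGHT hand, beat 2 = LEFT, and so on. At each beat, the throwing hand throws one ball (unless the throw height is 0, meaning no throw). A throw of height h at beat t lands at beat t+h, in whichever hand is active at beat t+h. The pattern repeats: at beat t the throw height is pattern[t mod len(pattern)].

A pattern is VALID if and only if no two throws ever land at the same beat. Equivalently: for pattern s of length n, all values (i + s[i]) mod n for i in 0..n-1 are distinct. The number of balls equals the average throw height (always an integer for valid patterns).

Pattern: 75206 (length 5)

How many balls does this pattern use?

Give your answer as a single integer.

Pattern = [7, 5, 2, 0, 6], length n = 5
  position 0: throw height = 7, running sum = 7
  position 1: throw height = 5, running sum = 12
  position 2: throw height = 2, running sum = 14
  position 3: throw height = 0, running sum = 14
  position 4: throw height = 6, running sum = 20
Total sum = 20; balls = sum / n = 20 / 5 = 4

Answer: 4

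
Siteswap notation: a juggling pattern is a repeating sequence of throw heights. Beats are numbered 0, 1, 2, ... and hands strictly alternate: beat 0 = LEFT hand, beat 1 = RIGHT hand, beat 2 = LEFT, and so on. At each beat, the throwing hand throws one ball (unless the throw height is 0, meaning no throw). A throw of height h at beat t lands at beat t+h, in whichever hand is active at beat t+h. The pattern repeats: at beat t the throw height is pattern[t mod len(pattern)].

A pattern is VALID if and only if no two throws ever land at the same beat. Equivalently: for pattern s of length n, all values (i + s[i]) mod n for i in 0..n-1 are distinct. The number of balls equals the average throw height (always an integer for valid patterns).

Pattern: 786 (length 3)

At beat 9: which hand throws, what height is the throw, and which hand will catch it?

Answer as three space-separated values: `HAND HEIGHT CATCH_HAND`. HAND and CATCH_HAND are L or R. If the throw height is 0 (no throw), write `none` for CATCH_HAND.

Answer: R 7 L

Derivation:
Beat 9: 9 mod 2 = 1, so hand = R
Throw height = pattern[9 mod 3] = pattern[0] = 7
Lands at beat 9+7=16, 16 mod 2 = 0, so catch hand = L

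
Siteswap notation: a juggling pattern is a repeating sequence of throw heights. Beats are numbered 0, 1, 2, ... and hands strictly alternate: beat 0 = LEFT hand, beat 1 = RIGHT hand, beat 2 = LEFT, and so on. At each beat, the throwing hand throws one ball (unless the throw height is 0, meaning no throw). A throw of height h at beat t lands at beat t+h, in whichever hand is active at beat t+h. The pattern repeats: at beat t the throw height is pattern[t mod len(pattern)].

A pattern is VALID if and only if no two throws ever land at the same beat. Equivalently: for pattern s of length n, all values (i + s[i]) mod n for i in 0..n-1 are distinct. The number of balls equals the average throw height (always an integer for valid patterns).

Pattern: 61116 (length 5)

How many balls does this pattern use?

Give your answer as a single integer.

Answer: 3

Derivation:
Pattern = [6, 1, 1, 1, 6], length n = 5
  position 0: throw height = 6, running sum = 6
  position 1: throw height = 1, running sum = 7
  position 2: throw height = 1, running sum = 8
  position 3: throw height = 1, running sum = 9
  position 4: throw height = 6, running sum = 15
Total sum = 15; balls = sum / n = 15 / 5 = 3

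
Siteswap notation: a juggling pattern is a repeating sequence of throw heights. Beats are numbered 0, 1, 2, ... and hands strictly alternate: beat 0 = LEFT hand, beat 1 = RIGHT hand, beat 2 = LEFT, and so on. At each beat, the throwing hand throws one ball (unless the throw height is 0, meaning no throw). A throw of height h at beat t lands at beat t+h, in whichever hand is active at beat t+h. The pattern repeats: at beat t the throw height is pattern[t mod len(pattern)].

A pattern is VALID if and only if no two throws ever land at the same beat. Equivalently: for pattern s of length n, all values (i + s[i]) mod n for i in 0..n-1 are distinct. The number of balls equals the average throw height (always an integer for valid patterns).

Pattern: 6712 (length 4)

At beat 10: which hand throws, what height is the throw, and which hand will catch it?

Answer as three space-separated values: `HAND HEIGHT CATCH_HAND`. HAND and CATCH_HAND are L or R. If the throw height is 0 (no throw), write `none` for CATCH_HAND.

Beat 10: 10 mod 2 = 0, so hand = L
Throw height = pattern[10 mod 4] = pattern[2] = 1
Lands at beat 10+1=11, 11 mod 2 = 1, so catch hand = R

Answer: L 1 R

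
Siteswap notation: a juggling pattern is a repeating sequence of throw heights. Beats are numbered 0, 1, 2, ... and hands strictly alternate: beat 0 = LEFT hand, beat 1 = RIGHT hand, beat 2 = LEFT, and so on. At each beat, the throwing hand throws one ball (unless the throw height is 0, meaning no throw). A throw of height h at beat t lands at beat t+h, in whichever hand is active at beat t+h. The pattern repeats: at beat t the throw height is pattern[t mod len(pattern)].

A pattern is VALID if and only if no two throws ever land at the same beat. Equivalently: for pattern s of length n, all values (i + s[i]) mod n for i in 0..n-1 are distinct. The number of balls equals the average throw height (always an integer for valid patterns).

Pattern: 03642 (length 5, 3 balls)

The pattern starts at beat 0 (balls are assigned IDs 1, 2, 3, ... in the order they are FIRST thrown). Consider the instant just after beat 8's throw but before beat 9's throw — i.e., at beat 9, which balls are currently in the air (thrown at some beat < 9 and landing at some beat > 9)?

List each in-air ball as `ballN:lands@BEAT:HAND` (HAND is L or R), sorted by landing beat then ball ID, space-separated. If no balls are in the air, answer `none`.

Beat 1 (R): throw ball1 h=3 -> lands@4:L; in-air after throw: [b1@4:L]
Beat 2 (L): throw ball2 h=6 -> lands@8:L; in-air after throw: [b1@4:L b2@8:L]
Beat 3 (R): throw ball3 h=4 -> lands@7:R; in-air after throw: [b1@4:L b3@7:R b2@8:L]
Beat 4 (L): throw ball1 h=2 -> lands@6:L; in-air after throw: [b1@6:L b3@7:R b2@8:L]
Beat 6 (L): throw ball1 h=3 -> lands@9:R; in-air after throw: [b3@7:R b2@8:L b1@9:R]
Beat 7 (R): throw ball3 h=6 -> lands@13:R; in-air after throw: [b2@8:L b1@9:R b3@13:R]
Beat 8 (L): throw ball2 h=4 -> lands@12:L; in-air after throw: [b1@9:R b2@12:L b3@13:R]
Beat 9 (R): throw ball1 h=2 -> lands@11:R; in-air after throw: [b1@11:R b2@12:L b3@13:R]

Answer: ball2:lands@12:L ball3:lands@13:R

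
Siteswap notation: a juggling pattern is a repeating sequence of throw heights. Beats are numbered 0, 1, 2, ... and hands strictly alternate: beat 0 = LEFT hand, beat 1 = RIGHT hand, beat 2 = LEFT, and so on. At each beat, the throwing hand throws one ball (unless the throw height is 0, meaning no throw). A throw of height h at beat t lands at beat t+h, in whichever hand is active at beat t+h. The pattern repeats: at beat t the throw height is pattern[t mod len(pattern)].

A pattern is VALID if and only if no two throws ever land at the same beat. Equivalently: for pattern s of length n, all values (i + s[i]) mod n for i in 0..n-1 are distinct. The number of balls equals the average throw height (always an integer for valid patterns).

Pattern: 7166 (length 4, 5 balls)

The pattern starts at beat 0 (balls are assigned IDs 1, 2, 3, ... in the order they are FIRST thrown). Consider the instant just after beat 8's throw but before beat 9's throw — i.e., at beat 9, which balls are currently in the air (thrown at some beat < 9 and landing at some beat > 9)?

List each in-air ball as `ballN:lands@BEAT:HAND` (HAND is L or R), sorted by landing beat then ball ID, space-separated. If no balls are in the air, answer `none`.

Beat 0 (L): throw ball1 h=7 -> lands@7:R; in-air after throw: [b1@7:R]
Beat 1 (R): throw ball2 h=1 -> lands@2:L; in-air after throw: [b2@2:L b1@7:R]
Beat 2 (L): throw ball2 h=6 -> lands@8:L; in-air after throw: [b1@7:R b2@8:L]
Beat 3 (R): throw ball3 h=6 -> lands@9:R; in-air after throw: [b1@7:R b2@8:L b3@9:R]
Beat 4 (L): throw ball4 h=7 -> lands@11:R; in-air after throw: [b1@7:R b2@8:L b3@9:R b4@11:R]
Beat 5 (R): throw ball5 h=1 -> lands@6:L; in-air after throw: [b5@6:L b1@7:R b2@8:L b3@9:R b4@11:R]
Beat 6 (L): throw ball5 h=6 -> lands@12:L; in-air after throw: [b1@7:R b2@8:L b3@9:R b4@11:R b5@12:L]
Beat 7 (R): throw ball1 h=6 -> lands@13:R; in-air after throw: [b2@8:L b3@9:R b4@11:R b5@12:L b1@13:R]
Beat 8 (L): throw ball2 h=7 -> lands@15:R; in-air after throw: [b3@9:R b4@11:R b5@12:L b1@13:R b2@15:R]
Beat 9 (R): throw ball3 h=1 -> lands@10:L; in-air after throw: [b3@10:L b4@11:R b5@12:L b1@13:R b2@15:R]

Answer: ball4:lands@11:R ball5:lands@12:L ball1:lands@13:R ball2:lands@15:R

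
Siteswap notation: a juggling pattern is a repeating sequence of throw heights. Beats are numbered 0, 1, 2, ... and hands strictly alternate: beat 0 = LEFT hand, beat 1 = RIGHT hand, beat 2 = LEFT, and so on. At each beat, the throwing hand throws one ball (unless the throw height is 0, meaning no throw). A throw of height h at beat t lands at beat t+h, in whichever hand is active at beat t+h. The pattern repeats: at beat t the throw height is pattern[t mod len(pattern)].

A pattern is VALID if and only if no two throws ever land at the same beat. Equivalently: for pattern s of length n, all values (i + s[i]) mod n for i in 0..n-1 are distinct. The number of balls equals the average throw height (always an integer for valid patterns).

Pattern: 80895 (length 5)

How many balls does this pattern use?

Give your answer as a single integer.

Answer: 6

Derivation:
Pattern = [8, 0, 8, 9, 5], length n = 5
  position 0: throw height = 8, running sum = 8
  position 1: throw height = 0, running sum = 8
  position 2: throw height = 8, running sum = 16
  position 3: throw height = 9, running sum = 25
  position 4: throw height = 5, running sum = 30
Total sum = 30; balls = sum / n = 30 / 5 = 6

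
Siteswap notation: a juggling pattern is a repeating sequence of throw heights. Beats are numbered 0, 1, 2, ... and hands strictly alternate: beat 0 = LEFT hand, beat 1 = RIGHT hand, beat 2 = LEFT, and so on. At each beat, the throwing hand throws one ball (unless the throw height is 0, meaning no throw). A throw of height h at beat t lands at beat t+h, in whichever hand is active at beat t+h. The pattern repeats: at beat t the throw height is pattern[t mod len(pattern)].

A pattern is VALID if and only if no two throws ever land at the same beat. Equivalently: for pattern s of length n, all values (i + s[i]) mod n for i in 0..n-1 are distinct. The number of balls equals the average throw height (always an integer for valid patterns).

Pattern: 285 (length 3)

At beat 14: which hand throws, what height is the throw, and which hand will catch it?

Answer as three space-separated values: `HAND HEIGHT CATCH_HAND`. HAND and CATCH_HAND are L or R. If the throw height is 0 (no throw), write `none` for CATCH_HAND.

Answer: L 5 R

Derivation:
Beat 14: 14 mod 2 = 0, so hand = L
Throw height = pattern[14 mod 3] = pattern[2] = 5
Lands at beat 14+5=19, 19 mod 2 = 1, so catch hand = R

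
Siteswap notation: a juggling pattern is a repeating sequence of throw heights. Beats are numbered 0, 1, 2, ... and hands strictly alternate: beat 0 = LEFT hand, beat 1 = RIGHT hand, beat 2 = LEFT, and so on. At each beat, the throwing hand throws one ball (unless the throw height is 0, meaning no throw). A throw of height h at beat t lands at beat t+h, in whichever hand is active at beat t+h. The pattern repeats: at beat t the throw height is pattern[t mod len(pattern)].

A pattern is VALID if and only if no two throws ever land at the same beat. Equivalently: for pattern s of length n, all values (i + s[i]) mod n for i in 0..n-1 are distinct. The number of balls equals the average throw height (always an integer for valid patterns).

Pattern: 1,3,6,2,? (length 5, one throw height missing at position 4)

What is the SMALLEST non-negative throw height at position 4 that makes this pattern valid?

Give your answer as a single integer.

Answer: 3

Derivation:
i=0: (0 + 1) mod 5 = 1
i=1: (1 + 3) mod 5 = 4
i=2: (2 + 6) mod 5 = 3
i=3: (3 + 2) mod 5 = 0
i=4: s[i]=? (unknown)
Known residues: [0, 1, 3, 4]; need a permutation of 0..4, so missing residue r = 2
Need (4 + s) mod 5 = 2; smallest s = (2 - 4) mod 5 = 3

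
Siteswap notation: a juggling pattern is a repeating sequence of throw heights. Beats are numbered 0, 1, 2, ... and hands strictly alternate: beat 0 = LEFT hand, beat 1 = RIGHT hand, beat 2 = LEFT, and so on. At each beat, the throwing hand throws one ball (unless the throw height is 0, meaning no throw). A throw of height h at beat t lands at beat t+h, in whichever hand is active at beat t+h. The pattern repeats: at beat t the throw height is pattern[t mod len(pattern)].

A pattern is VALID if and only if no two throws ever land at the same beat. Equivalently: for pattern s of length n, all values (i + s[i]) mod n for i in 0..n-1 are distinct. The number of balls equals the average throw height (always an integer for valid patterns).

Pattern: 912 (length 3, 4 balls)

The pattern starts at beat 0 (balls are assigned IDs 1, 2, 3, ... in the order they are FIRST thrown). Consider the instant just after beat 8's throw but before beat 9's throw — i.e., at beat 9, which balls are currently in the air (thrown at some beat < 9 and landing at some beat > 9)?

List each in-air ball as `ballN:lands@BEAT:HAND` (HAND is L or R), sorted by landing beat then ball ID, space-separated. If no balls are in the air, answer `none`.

Beat 0 (L): throw ball1 h=9 -> lands@9:R; in-air after throw: [b1@9:R]
Beat 1 (R): throw ball2 h=1 -> lands@2:L; in-air after throw: [b2@2:L b1@9:R]
Beat 2 (L): throw ball2 h=2 -> lands@4:L; in-air after throw: [b2@4:L b1@9:R]
Beat 3 (R): throw ball3 h=9 -> lands@12:L; in-air after throw: [b2@4:L b1@9:R b3@12:L]
Beat 4 (L): throw ball2 h=1 -> lands@5:R; in-air after throw: [b2@5:R b1@9:R b3@12:L]
Beat 5 (R): throw ball2 h=2 -> lands@7:R; in-air after throw: [b2@7:R b1@9:R b3@12:L]
Beat 6 (L): throw ball4 h=9 -> lands@15:R; in-air after throw: [b2@7:R b1@9:R b3@12:L b4@15:R]
Beat 7 (R): throw ball2 h=1 -> lands@8:L; in-air after throw: [b2@8:L b1@9:R b3@12:L b4@15:R]
Beat 8 (L): throw ball2 h=2 -> lands@10:L; in-air after throw: [b1@9:R b2@10:L b3@12:L b4@15:R]
Beat 9 (R): throw ball1 h=9 -> lands@18:L; in-air after throw: [b2@10:L b3@12:L b4@15:R b1@18:L]

Answer: ball2:lands@10:L ball3:lands@12:L ball4:lands@15:R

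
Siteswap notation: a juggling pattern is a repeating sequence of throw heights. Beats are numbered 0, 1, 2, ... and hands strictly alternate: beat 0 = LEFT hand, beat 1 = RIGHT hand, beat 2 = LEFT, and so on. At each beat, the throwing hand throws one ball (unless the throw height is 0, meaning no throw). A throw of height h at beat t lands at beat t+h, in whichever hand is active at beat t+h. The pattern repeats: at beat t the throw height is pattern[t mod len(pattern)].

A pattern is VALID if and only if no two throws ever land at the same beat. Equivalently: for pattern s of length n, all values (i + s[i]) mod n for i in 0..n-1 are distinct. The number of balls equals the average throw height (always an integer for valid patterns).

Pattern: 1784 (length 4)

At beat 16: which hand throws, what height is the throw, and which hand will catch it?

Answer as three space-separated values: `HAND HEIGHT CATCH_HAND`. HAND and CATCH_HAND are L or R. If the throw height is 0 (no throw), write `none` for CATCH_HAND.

Answer: L 1 R

Derivation:
Beat 16: 16 mod 2 = 0, so hand = L
Throw height = pattern[16 mod 4] = pattern[0] = 1
Lands at beat 16+1=17, 17 mod 2 = 1, so catch hand = R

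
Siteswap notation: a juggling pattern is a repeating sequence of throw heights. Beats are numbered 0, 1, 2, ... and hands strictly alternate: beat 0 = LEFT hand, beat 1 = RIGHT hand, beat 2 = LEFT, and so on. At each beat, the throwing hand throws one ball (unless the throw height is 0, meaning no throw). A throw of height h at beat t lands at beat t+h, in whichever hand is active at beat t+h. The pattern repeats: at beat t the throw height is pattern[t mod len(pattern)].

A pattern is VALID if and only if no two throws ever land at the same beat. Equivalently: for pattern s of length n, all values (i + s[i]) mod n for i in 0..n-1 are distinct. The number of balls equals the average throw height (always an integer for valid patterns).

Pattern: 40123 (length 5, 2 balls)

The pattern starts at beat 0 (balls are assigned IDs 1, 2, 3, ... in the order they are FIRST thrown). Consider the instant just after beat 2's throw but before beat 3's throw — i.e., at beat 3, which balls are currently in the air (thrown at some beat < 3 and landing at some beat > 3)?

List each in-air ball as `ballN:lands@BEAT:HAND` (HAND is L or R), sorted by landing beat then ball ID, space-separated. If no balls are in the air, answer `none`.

Beat 0 (L): throw ball1 h=4 -> lands@4:L; in-air after throw: [b1@4:L]
Beat 2 (L): throw ball2 h=1 -> lands@3:R; in-air after throw: [b2@3:R b1@4:L]
Beat 3 (R): throw ball2 h=2 -> lands@5:R; in-air after throw: [b1@4:L b2@5:R]

Answer: ball1:lands@4:L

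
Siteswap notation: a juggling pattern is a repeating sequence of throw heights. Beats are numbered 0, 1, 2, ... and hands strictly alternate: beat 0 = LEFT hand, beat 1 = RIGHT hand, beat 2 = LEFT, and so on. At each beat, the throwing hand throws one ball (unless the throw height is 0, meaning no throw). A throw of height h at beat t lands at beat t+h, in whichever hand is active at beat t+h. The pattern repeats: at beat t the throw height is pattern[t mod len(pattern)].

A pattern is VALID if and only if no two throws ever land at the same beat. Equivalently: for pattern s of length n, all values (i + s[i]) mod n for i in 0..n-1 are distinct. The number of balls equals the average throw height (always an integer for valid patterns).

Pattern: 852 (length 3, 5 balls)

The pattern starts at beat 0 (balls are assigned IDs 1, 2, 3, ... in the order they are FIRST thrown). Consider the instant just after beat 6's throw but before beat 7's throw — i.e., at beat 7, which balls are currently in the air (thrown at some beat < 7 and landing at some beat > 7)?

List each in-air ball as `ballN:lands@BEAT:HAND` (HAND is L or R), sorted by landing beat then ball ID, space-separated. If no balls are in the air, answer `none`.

Beat 0 (L): throw ball1 h=8 -> lands@8:L; in-air after throw: [b1@8:L]
Beat 1 (R): throw ball2 h=5 -> lands@6:L; in-air after throw: [b2@6:L b1@8:L]
Beat 2 (L): throw ball3 h=2 -> lands@4:L; in-air after throw: [b3@4:L b2@6:L b1@8:L]
Beat 3 (R): throw ball4 h=8 -> lands@11:R; in-air after throw: [b3@4:L b2@6:L b1@8:L b4@11:R]
Beat 4 (L): throw ball3 h=5 -> lands@9:R; in-air after throw: [b2@6:L b1@8:L b3@9:R b4@11:R]
Beat 5 (R): throw ball5 h=2 -> lands@7:R; in-air after throw: [b2@6:L b5@7:R b1@8:L b3@9:R b4@11:R]
Beat 6 (L): throw ball2 h=8 -> lands@14:L; in-air after throw: [b5@7:R b1@8:L b3@9:R b4@11:R b2@14:L]
Beat 7 (R): throw ball5 h=5 -> lands@12:L; in-air after throw: [b1@8:L b3@9:R b4@11:R b5@12:L b2@14:L]

Answer: ball1:lands@8:L ball3:lands@9:R ball4:lands@11:R ball2:lands@14:L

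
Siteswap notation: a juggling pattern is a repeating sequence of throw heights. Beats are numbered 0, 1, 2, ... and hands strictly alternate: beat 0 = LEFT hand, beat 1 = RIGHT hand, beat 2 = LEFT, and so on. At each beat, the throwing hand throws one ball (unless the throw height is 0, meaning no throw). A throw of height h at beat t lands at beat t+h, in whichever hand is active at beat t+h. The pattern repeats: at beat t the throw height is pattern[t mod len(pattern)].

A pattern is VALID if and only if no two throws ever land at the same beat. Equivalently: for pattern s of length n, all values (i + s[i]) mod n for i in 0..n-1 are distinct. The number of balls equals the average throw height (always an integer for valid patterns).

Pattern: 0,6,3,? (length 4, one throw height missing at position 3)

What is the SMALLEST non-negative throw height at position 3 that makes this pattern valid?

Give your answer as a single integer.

i=0: (0 + 0) mod 4 = 0
i=1: (1 + 6) mod 4 = 3
i=2: (2 + 3) mod 4 = 1
i=3: s[i]=? (unknown)
Known residues: [0, 1, 3]; need a permutation of 0..3, so missing residue r = 2
Need (3 + s) mod 4 = 2; smallest s = (2 - 3) mod 4 = 3

Answer: 3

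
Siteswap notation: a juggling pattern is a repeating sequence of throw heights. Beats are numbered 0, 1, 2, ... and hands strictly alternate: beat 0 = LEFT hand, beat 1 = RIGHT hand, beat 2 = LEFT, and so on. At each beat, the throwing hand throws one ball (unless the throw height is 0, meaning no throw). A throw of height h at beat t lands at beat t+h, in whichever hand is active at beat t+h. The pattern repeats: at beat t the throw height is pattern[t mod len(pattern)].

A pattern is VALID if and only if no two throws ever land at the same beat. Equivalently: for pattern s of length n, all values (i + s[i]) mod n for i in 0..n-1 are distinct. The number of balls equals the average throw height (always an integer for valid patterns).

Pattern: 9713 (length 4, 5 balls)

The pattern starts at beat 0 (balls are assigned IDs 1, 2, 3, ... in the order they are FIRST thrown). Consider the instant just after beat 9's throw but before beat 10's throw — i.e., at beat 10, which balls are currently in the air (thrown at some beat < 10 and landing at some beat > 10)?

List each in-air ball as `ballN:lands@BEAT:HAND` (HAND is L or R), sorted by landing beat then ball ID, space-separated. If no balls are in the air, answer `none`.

Answer: ball5:lands@12:L ball4:lands@13:R ball1:lands@16:L ball2:lands@17:R

Derivation:
Beat 0 (L): throw ball1 h=9 -> lands@9:R; in-air after throw: [b1@9:R]
Beat 1 (R): throw ball2 h=7 -> lands@8:L; in-air after throw: [b2@8:L b1@9:R]
Beat 2 (L): throw ball3 h=1 -> lands@3:R; in-air after throw: [b3@3:R b2@8:L b1@9:R]
Beat 3 (R): throw ball3 h=3 -> lands@6:L; in-air after throw: [b3@6:L b2@8:L b1@9:R]
Beat 4 (L): throw ball4 h=9 -> lands@13:R; in-air after throw: [b3@6:L b2@8:L b1@9:R b4@13:R]
Beat 5 (R): throw ball5 h=7 -> lands@12:L; in-air after throw: [b3@6:L b2@8:L b1@9:R b5@12:L b4@13:R]
Beat 6 (L): throw ball3 h=1 -> lands@7:R; in-air after throw: [b3@7:R b2@8:L b1@9:R b5@12:L b4@13:R]
Beat 7 (R): throw ball3 h=3 -> lands@10:L; in-air after throw: [b2@8:L b1@9:R b3@10:L b5@12:L b4@13:R]
Beat 8 (L): throw ball2 h=9 -> lands@17:R; in-air after throw: [b1@9:R b3@10:L b5@12:L b4@13:R b2@17:R]
Beat 9 (R): throw ball1 h=7 -> lands@16:L; in-air after throw: [b3@10:L b5@12:L b4@13:R b1@16:L b2@17:R]
Beat 10 (L): throw ball3 h=1 -> lands@11:R; in-air after throw: [b3@11:R b5@12:L b4@13:R b1@16:L b2@17:R]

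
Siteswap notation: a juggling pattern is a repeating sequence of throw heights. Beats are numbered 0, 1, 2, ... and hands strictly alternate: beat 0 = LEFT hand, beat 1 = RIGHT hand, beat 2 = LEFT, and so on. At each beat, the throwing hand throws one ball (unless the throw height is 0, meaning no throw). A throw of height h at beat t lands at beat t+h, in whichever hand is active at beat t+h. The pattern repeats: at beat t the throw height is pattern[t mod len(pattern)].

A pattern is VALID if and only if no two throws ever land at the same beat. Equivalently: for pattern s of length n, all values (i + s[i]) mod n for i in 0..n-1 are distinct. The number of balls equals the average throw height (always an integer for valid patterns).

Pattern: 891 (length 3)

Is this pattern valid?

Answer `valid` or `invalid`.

Answer: valid

Derivation:
i=0: (i + s[i]) mod n = (0 + 8) mod 3 = 2
i=1: (i + s[i]) mod n = (1 + 9) mod 3 = 1
i=2: (i + s[i]) mod n = (2 + 1) mod 3 = 0
Residues: [2, 1, 0], distinct: True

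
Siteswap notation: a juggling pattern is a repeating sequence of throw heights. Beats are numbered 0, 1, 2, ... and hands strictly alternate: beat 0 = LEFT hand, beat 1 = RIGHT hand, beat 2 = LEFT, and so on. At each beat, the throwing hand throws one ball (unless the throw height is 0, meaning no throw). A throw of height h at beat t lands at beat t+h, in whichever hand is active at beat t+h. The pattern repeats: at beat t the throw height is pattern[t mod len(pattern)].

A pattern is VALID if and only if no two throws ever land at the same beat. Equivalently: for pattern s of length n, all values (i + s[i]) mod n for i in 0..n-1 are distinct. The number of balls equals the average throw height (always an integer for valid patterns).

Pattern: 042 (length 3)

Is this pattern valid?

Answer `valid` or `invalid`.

Answer: valid

Derivation:
i=0: (i + s[i]) mod n = (0 + 0) mod 3 = 0
i=1: (i + s[i]) mod n = (1 + 4) mod 3 = 2
i=2: (i + s[i]) mod n = (2 + 2) mod 3 = 1
Residues: [0, 2, 1], distinct: True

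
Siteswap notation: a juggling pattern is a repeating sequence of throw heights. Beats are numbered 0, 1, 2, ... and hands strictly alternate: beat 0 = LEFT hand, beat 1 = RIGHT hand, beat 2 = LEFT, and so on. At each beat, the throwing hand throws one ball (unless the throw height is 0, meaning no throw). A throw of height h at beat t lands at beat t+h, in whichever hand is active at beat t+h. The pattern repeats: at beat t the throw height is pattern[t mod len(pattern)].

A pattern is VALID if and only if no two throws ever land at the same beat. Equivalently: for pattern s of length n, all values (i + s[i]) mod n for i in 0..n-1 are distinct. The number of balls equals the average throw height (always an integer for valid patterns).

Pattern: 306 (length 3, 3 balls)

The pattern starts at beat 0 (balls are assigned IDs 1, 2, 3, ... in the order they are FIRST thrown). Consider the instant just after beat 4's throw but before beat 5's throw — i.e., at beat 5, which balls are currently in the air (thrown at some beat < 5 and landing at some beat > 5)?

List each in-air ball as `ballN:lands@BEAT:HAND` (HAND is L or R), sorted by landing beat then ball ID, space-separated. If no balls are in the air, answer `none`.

Beat 0 (L): throw ball1 h=3 -> lands@3:R; in-air after throw: [b1@3:R]
Beat 2 (L): throw ball2 h=6 -> lands@8:L; in-air after throw: [b1@3:R b2@8:L]
Beat 3 (R): throw ball1 h=3 -> lands@6:L; in-air after throw: [b1@6:L b2@8:L]
Beat 5 (R): throw ball3 h=6 -> lands@11:R; in-air after throw: [b1@6:L b2@8:L b3@11:R]

Answer: ball1:lands@6:L ball2:lands@8:L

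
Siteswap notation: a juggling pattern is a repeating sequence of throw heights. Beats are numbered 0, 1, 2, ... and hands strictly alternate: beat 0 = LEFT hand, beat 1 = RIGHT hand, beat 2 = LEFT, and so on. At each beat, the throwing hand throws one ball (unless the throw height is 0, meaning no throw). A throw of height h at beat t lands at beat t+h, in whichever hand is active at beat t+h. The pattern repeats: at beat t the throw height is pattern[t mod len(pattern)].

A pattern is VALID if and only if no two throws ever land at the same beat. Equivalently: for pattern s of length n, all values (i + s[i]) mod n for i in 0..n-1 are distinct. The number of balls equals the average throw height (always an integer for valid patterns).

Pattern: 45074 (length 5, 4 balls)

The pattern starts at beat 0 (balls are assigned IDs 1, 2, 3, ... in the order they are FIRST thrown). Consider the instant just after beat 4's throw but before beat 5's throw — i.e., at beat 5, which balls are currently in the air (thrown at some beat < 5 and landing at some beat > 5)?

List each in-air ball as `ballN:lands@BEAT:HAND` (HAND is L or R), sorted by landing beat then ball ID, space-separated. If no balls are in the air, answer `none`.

Answer: ball2:lands@6:L ball1:lands@8:L ball3:lands@10:L

Derivation:
Beat 0 (L): throw ball1 h=4 -> lands@4:L; in-air after throw: [b1@4:L]
Beat 1 (R): throw ball2 h=5 -> lands@6:L; in-air after throw: [b1@4:L b2@6:L]
Beat 3 (R): throw ball3 h=7 -> lands@10:L; in-air after throw: [b1@4:L b2@6:L b3@10:L]
Beat 4 (L): throw ball1 h=4 -> lands@8:L; in-air after throw: [b2@6:L b1@8:L b3@10:L]
Beat 5 (R): throw ball4 h=4 -> lands@9:R; in-air after throw: [b2@6:L b1@8:L b4@9:R b3@10:L]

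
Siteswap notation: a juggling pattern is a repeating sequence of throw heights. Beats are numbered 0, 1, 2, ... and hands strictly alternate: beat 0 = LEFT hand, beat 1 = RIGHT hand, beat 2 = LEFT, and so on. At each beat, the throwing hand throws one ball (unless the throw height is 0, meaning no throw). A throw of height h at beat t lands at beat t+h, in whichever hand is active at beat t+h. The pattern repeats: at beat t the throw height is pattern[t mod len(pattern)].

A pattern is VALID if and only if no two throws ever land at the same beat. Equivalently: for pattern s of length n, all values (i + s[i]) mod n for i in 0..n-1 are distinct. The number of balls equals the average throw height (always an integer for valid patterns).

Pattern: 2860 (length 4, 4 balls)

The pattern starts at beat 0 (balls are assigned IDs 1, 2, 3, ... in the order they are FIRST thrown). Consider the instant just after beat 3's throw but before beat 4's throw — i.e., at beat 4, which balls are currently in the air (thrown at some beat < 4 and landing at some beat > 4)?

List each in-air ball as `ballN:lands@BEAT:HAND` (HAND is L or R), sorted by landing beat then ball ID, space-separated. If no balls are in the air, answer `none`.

Answer: ball1:lands@8:L ball2:lands@9:R

Derivation:
Beat 0 (L): throw ball1 h=2 -> lands@2:L; in-air after throw: [b1@2:L]
Beat 1 (R): throw ball2 h=8 -> lands@9:R; in-air after throw: [b1@2:L b2@9:R]
Beat 2 (L): throw ball1 h=6 -> lands@8:L; in-air after throw: [b1@8:L b2@9:R]
Beat 4 (L): throw ball3 h=2 -> lands@6:L; in-air after throw: [b3@6:L b1@8:L b2@9:R]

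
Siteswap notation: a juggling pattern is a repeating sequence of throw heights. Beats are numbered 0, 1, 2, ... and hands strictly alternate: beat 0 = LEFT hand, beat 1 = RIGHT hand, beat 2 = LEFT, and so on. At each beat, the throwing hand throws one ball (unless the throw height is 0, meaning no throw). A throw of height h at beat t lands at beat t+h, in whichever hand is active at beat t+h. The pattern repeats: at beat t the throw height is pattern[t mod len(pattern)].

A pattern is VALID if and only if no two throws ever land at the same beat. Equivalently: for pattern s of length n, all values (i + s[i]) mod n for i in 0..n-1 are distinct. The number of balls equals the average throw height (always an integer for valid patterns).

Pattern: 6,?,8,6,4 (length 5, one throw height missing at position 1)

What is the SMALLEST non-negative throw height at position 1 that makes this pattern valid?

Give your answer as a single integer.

Answer: 1

Derivation:
i=0: (0 + 6) mod 5 = 1
i=1: s[i]=? (unknown)
i=2: (2 + 8) mod 5 = 0
i=3: (3 + 6) mod 5 = 4
i=4: (4 + 4) mod 5 = 3
Known residues: [0, 1, 3, 4]; need a permutation of 0..4, so missing residue r = 2
Need (1 + s) mod 5 = 2; smallest s = (2 - 1) mod 5 = 1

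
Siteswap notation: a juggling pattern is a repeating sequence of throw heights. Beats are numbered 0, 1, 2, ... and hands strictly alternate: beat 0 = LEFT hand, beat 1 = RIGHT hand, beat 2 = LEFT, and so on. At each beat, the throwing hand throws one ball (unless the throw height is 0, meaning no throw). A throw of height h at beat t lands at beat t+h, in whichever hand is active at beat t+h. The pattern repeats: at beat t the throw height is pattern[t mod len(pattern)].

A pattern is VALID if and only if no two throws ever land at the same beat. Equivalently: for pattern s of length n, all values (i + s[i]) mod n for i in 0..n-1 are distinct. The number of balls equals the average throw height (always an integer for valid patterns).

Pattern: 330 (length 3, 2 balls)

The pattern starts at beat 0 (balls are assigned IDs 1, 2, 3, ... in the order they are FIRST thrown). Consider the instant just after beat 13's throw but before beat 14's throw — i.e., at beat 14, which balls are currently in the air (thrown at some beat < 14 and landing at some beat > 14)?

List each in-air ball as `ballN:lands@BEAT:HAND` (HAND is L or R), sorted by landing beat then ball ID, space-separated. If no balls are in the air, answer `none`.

Answer: ball1:lands@15:R ball2:lands@16:L

Derivation:
Beat 0 (L): throw ball1 h=3 -> lands@3:R; in-air after throw: [b1@3:R]
Beat 1 (R): throw ball2 h=3 -> lands@4:L; in-air after throw: [b1@3:R b2@4:L]
Beat 3 (R): throw ball1 h=3 -> lands@6:L; in-air after throw: [b2@4:L b1@6:L]
Beat 4 (L): throw ball2 h=3 -> lands@7:R; in-air after throw: [b1@6:L b2@7:R]
Beat 6 (L): throw ball1 h=3 -> lands@9:R; in-air after throw: [b2@7:R b1@9:R]
Beat 7 (R): throw ball2 h=3 -> lands@10:L; in-air after throw: [b1@9:R b2@10:L]
Beat 9 (R): throw ball1 h=3 -> lands@12:L; in-air after throw: [b2@10:L b1@12:L]
Beat 10 (L): throw ball2 h=3 -> lands@13:R; in-air after throw: [b1@12:L b2@13:R]
Beat 12 (L): throw ball1 h=3 -> lands@15:R; in-air after throw: [b2@13:R b1@15:R]
Beat 13 (R): throw ball2 h=3 -> lands@16:L; in-air after throw: [b1@15:R b2@16:L]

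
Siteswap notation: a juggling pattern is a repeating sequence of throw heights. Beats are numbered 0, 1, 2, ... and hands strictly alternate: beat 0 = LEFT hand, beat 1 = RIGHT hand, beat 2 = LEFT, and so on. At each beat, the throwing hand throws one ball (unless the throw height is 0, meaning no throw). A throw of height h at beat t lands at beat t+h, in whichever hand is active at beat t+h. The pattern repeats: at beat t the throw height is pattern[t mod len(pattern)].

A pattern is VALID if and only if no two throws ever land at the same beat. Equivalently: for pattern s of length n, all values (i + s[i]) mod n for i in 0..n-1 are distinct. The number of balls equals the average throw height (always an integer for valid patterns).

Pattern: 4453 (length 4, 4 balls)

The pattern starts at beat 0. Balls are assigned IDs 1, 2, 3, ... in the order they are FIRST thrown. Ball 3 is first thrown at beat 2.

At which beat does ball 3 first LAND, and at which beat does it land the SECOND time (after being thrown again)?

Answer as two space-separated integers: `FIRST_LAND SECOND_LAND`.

Answer: 7 10

Derivation:
Beat 0 (L): throw ball1 h=4 -> lands@4:L; in-air after throw: [b1@4:L]
Beat 1 (R): throw ball2 h=4 -> lands@5:R; in-air after throw: [b1@4:L b2@5:R]
Beat 2 (L): throw ball3 h=5 -> lands@7:R; in-air after throw: [b1@4:L b2@5:R b3@7:R]
Beat 3 (R): throw ball4 h=3 -> lands@6:L; in-air after throw: [b1@4:L b2@5:R b4@6:L b3@7:R]
Beat 4 (L): throw ball1 h=4 -> lands@8:L; in-air after throw: [b2@5:R b4@6:L b3@7:R b1@8:L]
Beat 5 (R): throw ball2 h=4 -> lands@9:R; in-air after throw: [b4@6:L b3@7:R b1@8:L b2@9:R]
Beat 6 (L): throw ball4 h=5 -> lands@11:R; in-air after throw: [b3@7:R b1@8:L b2@9:R b4@11:R]
Beat 7 (R): throw ball3 h=3 -> lands@10:L; in-air after throw: [b1@8:L b2@9:R b3@10:L b4@11:R]
Beat 8 (L): throw ball1 h=4 -> lands@12:L; in-air after throw: [b2@9:R b3@10:L b4@11:R b1@12:L]
Beat 9 (R): throw ball2 h=4 -> lands@13:R; in-air after throw: [b3@10:L b4@11:R b1@12:L b2@13:R]
Beat 10 (L): throw ball3 h=5 -> lands@15:R; in-air after throw: [b4@11:R b1@12:L b2@13:R b3@15:R]
Ball 3: thrown@2 h=5 -> first land @7; rethrown@7 h=3 -> second land @10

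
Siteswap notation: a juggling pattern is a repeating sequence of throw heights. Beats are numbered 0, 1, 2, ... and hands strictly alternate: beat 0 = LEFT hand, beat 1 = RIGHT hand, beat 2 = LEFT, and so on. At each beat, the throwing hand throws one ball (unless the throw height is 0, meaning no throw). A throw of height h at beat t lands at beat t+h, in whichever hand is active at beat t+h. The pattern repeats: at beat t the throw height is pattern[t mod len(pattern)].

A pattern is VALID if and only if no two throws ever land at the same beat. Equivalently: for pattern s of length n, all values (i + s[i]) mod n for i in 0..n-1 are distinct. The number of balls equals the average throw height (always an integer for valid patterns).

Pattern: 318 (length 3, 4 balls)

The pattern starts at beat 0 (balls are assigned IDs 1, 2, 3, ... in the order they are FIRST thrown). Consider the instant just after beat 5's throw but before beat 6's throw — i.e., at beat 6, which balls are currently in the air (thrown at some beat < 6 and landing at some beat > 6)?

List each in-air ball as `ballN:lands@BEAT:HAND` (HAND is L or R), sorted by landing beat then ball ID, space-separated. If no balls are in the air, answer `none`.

Beat 0 (L): throw ball1 h=3 -> lands@3:R; in-air after throw: [b1@3:R]
Beat 1 (R): throw ball2 h=1 -> lands@2:L; in-air after throw: [b2@2:L b1@3:R]
Beat 2 (L): throw ball2 h=8 -> lands@10:L; in-air after throw: [b1@3:R b2@10:L]
Beat 3 (R): throw ball1 h=3 -> lands@6:L; in-air after throw: [b1@6:L b2@10:L]
Beat 4 (L): throw ball3 h=1 -> lands@5:R; in-air after throw: [b3@5:R b1@6:L b2@10:L]
Beat 5 (R): throw ball3 h=8 -> lands@13:R; in-air after throw: [b1@6:L b2@10:L b3@13:R]
Beat 6 (L): throw ball1 h=3 -> lands@9:R; in-air after throw: [b1@9:R b2@10:L b3@13:R]

Answer: ball2:lands@10:L ball3:lands@13:R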